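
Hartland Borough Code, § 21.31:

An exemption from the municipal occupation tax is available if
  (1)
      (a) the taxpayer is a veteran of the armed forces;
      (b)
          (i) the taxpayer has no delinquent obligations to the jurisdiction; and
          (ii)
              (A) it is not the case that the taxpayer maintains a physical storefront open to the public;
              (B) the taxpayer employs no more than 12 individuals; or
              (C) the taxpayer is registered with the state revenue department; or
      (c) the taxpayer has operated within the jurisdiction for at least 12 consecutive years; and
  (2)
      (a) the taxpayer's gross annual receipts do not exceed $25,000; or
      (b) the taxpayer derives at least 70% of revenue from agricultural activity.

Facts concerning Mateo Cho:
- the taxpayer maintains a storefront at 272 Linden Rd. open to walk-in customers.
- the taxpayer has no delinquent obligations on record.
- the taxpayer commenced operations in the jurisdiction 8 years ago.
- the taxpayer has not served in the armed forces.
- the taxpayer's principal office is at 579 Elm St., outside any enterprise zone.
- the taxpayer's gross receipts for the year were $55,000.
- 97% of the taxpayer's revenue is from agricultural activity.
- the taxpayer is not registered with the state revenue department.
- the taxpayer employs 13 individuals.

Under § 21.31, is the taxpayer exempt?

No — not exempt.

(a) veteran — not satisfied.
(i) no delinquency — met.
(A) not (has storefront) — fails.
(B) ≤ 12 employees — fails.
(C) state-registered — not satisfied.
(ii): F OR F OR F → false.
(b): T AND F → false.
(c) ≥ 12 yrs in jurisdiction — not met.
So (1) is not satisfied (F OR F OR F).
(a) receipts ≤ $25,000 — fails.
(b) ≥70% agricultural — satisfied.
So (2) is satisfied (F OR T).
Overall = F AND T = false.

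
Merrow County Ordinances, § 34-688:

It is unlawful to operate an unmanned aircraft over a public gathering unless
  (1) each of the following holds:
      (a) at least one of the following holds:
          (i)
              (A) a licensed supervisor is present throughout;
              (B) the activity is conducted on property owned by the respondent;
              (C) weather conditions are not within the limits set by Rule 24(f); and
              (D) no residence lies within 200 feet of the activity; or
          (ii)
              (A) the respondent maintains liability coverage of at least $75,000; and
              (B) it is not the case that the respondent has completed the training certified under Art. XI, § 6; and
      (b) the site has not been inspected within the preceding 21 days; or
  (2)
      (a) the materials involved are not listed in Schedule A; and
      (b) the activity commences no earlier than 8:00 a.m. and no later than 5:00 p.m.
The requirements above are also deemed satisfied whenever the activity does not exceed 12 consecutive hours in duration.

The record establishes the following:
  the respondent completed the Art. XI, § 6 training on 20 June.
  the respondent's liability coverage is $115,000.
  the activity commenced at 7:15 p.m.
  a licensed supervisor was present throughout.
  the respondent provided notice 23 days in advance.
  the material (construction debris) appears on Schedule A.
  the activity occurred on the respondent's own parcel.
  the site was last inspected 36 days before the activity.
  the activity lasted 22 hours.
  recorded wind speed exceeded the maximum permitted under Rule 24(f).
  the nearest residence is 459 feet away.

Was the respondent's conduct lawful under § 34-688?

Yes — lawful.

(A) supervisor present — holds.
(B) own property — holds.
(C) not (weather ok) — met.
(D) no residence in 200 ft — met.
(i): T AND T AND T AND T → true.
(A) coverage ≥ $75,000 — holds.
(B) not (training certified) — not met.
(ii): T AND F → false.
(a) = T OR F = true.
(b) not (site inspected) — holds.
So (1) is satisfied (T AND T).
(a) not (Schedule A material) — not satisfied.
(b) start within hours — fails.
(2): F AND F → false.
Overall: T OR F → true.
Exception (≤ 12 hrs duration) — not satisfied.
Result: main true OR exception false → true.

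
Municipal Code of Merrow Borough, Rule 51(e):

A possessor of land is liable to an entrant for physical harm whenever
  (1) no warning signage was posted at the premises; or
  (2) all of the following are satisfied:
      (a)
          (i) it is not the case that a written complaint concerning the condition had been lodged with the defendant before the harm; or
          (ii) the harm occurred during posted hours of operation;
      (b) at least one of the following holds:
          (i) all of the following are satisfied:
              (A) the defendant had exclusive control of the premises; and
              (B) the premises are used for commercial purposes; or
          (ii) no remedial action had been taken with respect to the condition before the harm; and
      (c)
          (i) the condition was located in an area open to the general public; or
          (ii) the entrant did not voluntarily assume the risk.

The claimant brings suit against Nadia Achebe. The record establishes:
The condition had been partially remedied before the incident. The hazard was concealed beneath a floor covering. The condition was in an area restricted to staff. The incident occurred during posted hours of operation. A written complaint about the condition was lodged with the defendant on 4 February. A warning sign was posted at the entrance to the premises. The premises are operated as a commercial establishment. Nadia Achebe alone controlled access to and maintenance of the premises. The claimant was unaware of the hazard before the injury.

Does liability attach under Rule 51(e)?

Yes — liable.

(1) no signage posted — fails.
(i) not (complaint lodged) — not met.
(ii) during posted hours — satisfied.
So (a) is satisfied (F OR T).
(A) exclusive control — satisfied.
(B) commercial use — satisfied.
(i) = T AND T = true.
(ii) no remedial action — fails.
So (b) is satisfied (T OR F).
(i) public area — not met.
(ii) no assumed risk — met.
(c): F OR T → true.
So (2) is satisfied (T AND T AND T).
Overall: F OR T → true.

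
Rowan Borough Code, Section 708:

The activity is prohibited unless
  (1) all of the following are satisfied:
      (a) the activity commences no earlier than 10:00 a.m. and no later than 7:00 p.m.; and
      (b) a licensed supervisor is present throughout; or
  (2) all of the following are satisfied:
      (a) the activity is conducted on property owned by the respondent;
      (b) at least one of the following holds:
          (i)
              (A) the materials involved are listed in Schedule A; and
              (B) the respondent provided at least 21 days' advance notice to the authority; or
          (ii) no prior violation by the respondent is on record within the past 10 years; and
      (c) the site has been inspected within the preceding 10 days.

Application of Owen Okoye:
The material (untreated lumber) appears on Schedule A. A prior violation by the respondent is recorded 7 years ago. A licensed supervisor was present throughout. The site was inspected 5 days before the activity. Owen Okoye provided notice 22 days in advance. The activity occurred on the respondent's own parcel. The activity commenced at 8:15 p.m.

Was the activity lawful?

(a) start within hours — not met.
(b) supervisor present — holds.
So (1) is not satisfied (F AND T).
(a) own property — satisfied.
(A) Schedule A material — holds.
(B) ≥21 days' notice — satisfied.
So (i) is satisfied (T AND T).
(ii) no prior violation — not satisfied.
So (b) is satisfied (T OR F).
(c) site inspected — satisfied.
(2): T AND T AND T → true.
So Overall is satisfied (F OR T).

Yes — lawful.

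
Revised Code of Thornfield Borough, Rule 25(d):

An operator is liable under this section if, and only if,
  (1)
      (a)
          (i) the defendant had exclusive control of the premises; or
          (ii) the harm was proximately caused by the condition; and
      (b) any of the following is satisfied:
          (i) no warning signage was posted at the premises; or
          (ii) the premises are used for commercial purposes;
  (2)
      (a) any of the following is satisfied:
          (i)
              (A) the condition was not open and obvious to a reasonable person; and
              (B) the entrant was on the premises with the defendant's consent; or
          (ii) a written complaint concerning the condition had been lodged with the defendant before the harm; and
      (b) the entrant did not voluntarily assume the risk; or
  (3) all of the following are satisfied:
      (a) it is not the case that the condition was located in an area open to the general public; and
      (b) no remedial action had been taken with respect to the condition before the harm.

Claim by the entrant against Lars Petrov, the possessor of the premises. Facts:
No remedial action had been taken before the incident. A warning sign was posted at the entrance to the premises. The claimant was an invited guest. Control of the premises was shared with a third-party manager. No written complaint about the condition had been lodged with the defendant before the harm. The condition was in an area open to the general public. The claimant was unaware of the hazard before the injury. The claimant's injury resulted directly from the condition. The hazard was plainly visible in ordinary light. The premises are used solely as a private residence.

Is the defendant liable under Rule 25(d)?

No — not liable.

(i) exclusive control — not met.
(ii) proximate cause — holds.
(a): F OR T → true.
(i) no signage posted — not satisfied.
(ii) commercial use — not met.
So (b) is not satisfied (F OR F).
(1): T AND F → false.
(A) not open/obvious — not met.
(B) consent to enter — holds.
(i): F AND T → false.
(ii) complaint lodged — not satisfied.
(a) = F OR F = false.
(b) no assumed risk — holds.
(2): F AND T → false.
(a) not (public area) — fails.
(b) no remedial action — holds.
(3) = F AND T = false.
So Overall is not satisfied (F OR F OR F).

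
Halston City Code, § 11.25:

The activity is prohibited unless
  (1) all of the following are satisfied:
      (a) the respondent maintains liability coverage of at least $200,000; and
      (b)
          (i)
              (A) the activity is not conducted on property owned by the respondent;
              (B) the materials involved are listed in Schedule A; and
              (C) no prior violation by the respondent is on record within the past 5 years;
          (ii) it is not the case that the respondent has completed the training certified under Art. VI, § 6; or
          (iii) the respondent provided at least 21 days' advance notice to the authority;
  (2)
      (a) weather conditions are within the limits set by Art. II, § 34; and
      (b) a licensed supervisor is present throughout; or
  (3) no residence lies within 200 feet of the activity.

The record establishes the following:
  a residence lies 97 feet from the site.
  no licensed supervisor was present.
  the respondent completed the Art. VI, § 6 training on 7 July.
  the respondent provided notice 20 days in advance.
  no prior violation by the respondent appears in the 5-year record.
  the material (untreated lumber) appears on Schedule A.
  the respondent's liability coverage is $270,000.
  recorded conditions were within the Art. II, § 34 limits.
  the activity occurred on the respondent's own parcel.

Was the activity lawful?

No — unlawful.

(a) coverage ≥ $200,000 — met.
(A) not (own property) — not satisfied.
(B) Schedule A material — satisfied.
(C) no prior violation — satisfied.
(i): F AND T AND T → false.
(ii) not (training certified) — fails.
(iii) ≥21 days' notice — fails.
(b): F OR F OR F → false.
So (1) is not satisfied (T AND F).
(a) weather ok — holds.
(b) supervisor present — not satisfied.
(2): T AND F → false.
(3) no residence in 200 ft — not satisfied.
So Overall is not satisfied (F OR F OR F).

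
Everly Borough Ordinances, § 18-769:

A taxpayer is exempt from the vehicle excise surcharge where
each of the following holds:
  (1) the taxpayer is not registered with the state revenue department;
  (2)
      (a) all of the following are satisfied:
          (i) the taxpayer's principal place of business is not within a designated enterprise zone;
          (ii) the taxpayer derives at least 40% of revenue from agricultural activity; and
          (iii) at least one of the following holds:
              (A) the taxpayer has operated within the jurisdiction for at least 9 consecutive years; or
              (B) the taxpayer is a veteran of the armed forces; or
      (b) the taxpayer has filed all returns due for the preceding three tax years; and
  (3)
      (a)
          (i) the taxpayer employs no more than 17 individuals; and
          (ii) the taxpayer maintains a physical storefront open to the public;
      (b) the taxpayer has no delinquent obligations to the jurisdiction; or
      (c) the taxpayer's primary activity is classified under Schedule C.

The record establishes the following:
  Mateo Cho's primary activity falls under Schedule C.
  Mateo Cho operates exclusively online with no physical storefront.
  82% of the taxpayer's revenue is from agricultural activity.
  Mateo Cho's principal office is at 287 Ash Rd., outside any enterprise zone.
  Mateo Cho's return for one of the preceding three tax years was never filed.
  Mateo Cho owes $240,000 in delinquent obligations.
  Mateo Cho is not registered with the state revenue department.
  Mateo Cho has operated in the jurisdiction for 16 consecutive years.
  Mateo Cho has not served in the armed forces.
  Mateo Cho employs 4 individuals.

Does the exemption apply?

Yes — exempt.

(1) not (state-registered) — met.
(i) not (in enterprise zone) — met.
(ii) ≥40% agricultural — satisfied.
(A) ≥ 9 yrs in jurisdiction — satisfied.
(B) veteran — not satisfied.
(iii) = T OR F = true.
So (a) is satisfied (T AND T AND T).
(b) returns current — not met.
(2): T OR F → true.
(i) ≤ 17 employees — satisfied.
(ii) has storefront — fails.
So (a) is not satisfied (T AND F).
(b) no delinquency — not satisfied.
(c) Schedule C activity — satisfied.
(3) = F OR F OR T = true.
Overall = T AND T AND T = true.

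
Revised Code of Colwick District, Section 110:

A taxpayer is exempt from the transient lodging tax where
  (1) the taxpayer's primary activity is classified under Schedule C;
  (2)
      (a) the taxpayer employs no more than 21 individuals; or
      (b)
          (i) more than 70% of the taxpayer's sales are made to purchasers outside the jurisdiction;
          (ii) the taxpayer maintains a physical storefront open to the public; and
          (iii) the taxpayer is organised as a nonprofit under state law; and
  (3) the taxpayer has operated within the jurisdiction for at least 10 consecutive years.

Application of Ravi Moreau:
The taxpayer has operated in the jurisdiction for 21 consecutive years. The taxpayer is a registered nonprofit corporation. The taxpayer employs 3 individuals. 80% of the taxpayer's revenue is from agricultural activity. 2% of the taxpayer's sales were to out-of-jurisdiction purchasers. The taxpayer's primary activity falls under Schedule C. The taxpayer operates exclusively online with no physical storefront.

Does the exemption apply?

Yes — exempt.

(1) Schedule C activity — met.
(a) ≤ 21 employees — met.
(i) >70% out-of-jur. sales — not met.
(ii) has storefront — fails.
(iii) nonprofit — met.
(b): F AND F AND T → false.
So (2) is satisfied (T OR F).
(3) ≥ 10 yrs in jurisdiction — satisfied.
Overall: T AND T AND T → true.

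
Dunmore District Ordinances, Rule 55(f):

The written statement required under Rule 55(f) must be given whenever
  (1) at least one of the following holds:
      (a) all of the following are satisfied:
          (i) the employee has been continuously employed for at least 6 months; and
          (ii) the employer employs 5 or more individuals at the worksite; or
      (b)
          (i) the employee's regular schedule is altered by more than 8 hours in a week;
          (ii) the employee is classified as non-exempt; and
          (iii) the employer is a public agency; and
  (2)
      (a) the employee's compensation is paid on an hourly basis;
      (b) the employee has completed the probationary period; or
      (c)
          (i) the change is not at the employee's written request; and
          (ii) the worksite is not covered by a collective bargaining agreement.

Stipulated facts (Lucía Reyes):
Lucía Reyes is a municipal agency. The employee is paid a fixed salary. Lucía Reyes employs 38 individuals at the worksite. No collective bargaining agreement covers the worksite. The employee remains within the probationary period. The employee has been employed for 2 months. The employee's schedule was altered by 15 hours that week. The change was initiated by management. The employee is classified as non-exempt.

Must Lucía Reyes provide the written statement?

(i) tenure ≥ 6 mo. — not met.
(ii) ≥ 5 at site — met.
(a): F AND T → false.
(i) schedule shift > 8h — holds.
(ii) non-exempt — holds.
(iii) public agency — holds.
(b): T AND T AND T → true.
(1): F OR T → true.
(a) hourly-paid — fails.
(b) past probation — not met.
(i) not employee-requested — met.
(ii) no CBA — holds.
(c): T AND T → true.
(2): F OR F OR T → true.
Overall = T AND T = true.

Yes — required.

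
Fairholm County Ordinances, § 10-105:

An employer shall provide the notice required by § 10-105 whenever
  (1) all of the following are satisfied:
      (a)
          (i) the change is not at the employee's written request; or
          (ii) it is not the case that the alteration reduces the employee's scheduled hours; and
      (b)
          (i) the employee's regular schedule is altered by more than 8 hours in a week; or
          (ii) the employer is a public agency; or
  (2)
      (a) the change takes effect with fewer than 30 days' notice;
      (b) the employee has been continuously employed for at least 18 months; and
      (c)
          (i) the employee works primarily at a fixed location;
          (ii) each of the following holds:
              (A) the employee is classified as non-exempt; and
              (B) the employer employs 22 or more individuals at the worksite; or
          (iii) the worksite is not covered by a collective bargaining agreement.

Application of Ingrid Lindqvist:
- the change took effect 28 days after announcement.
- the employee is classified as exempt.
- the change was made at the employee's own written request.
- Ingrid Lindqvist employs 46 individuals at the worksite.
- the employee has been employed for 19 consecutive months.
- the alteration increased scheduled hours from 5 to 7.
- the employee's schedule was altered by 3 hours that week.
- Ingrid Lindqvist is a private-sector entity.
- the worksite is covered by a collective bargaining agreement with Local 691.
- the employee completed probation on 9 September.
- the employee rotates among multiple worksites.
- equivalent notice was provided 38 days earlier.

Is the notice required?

(i) not employee-requested — not met.
(ii) not (hours reduced) — satisfied.
(a): F OR T → true.
(i) schedule shift > 8h — fails.
(ii) public agency — fails.
So (b) is not satisfied (F OR F).
So (1) is not satisfied (T AND F).
(a) < 30 days' notice — satisfied.
(b) tenure ≥ 18 mo. — met.
(i) fixed location — not met.
(A) non-exempt — fails.
(B) ≥ 22 at site — satisfied.
(ii): F AND T → false.
(iii) no CBA — not met.
(c): F OR F OR F → false.
(2): T AND T AND F → false.
So Overall is not satisfied (F OR F).

No — not required.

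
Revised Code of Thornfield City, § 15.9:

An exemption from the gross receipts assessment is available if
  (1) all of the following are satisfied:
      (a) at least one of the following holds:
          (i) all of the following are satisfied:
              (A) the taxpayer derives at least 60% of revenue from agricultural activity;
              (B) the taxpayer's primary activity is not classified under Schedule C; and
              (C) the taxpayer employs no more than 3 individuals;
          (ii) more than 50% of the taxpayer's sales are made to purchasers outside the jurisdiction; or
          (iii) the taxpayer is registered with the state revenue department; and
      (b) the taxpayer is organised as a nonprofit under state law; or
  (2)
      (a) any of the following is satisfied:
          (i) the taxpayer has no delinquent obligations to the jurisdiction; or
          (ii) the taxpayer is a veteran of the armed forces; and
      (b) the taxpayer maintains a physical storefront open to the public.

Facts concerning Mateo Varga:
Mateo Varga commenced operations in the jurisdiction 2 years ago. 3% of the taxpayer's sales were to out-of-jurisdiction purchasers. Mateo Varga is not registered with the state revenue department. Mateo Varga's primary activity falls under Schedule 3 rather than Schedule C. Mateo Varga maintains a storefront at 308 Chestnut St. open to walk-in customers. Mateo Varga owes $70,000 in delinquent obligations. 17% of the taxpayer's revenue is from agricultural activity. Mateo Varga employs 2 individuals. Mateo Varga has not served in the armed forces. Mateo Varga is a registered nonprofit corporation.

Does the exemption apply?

No — not exempt.

(A) ≥60% agricultural — not satisfied.
(B) not (Schedule C activity) — met.
(C) ≤ 3 employees — met.
(i) = F AND T AND T = false.
(ii) >50% out-of-jur. sales — not met.
(iii) state-registered — not met.
So (a) is not satisfied (F OR F OR F).
(b) nonprofit — satisfied.
So (1) is not satisfied (F AND T).
(i) no delinquency — not met.
(ii) veteran — not satisfied.
(a): F OR F → false.
(b) has storefront — met.
So (2) is not satisfied (F AND T).
Overall: F OR F → false.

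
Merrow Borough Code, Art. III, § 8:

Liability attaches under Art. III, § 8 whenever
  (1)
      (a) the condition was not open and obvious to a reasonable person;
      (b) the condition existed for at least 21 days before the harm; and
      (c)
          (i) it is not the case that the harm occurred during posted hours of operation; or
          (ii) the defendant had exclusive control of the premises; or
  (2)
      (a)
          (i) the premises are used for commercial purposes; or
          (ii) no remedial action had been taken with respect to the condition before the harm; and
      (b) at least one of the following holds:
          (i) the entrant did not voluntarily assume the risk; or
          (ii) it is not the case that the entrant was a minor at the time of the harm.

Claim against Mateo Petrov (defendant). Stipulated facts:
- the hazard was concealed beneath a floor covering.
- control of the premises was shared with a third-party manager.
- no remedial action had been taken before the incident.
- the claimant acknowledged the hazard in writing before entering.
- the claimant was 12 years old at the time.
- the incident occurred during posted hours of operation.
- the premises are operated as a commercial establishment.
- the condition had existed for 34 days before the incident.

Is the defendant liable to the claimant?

(a) not open/obvious — satisfied.
(b) condition ≥21 days old — holds.
(i) not (during posted hours) — not met.
(ii) exclusive control — not met.
(c) = F OR F = false.
(1) = T AND T AND F = false.
(i) commercial use — holds.
(ii) no remedial action — holds.
(a): T OR T → true.
(i) no assumed risk — not met.
(ii) not (entrant a minor) — not satisfied.
(b) = F OR F = false.
So (2) is not satisfied (T AND F).
So Overall is not satisfied (F OR F).

No — not liable.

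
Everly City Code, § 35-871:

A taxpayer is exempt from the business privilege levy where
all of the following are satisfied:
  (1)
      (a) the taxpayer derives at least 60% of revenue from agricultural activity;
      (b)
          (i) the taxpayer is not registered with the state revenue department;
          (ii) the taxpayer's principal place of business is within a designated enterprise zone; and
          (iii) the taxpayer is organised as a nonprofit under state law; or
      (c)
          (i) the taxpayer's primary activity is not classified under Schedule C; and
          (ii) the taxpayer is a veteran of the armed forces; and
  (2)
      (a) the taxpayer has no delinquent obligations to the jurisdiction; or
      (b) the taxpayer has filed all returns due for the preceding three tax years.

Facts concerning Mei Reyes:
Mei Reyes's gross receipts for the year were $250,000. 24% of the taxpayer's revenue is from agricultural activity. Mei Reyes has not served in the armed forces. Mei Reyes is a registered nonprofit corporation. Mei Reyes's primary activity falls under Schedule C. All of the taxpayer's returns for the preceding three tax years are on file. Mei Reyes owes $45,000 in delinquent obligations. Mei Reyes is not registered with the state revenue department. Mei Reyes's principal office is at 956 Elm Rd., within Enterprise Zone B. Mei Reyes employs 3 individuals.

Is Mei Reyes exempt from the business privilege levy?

(a) ≥60% agricultural — fails.
(i) not (state-registered) — holds.
(ii) in enterprise zone — met.
(iii) nonprofit — holds.
(b): T AND T AND T → true.
(i) not (Schedule C activity) — not met.
(ii) veteran — fails.
So (c) is not satisfied (F AND F).
So (1) is satisfied (F OR T OR F).
(a) no delinquency — not met.
(b) returns current — holds.
So (2) is satisfied (F OR T).
Overall: T AND T → true.

Yes — exempt.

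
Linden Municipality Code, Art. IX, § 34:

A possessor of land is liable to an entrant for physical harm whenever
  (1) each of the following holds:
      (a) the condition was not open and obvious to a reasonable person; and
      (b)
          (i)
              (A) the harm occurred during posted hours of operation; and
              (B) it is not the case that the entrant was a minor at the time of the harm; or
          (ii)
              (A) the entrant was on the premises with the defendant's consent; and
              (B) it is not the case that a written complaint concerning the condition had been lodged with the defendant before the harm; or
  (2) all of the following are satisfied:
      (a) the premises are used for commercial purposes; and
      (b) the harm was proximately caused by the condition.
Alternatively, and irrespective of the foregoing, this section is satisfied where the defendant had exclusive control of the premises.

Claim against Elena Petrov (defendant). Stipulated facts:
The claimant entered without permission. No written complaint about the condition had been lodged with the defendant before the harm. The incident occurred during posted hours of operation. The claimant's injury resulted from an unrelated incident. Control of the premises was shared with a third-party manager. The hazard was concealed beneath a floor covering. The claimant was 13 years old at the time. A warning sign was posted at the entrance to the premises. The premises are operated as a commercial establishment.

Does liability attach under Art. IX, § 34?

No — not liable.

(a) not open/obvious — satisfied.
(A) during posted hours — holds.
(B) not (entrant a minor) — fails.
So (i) is not satisfied (T AND F).
(A) consent to enter — not met.
(B) not (complaint lodged) — satisfied.
(ii) = F AND T = false.
(b) = F OR F = false.
(1): T AND F → false.
(a) commercial use — met.
(b) proximate cause — not met.
(2): T AND F → false.
Overall: F OR F → false.
Exception (exclusive control) — not satisfied.
Result: main false OR exception false → false.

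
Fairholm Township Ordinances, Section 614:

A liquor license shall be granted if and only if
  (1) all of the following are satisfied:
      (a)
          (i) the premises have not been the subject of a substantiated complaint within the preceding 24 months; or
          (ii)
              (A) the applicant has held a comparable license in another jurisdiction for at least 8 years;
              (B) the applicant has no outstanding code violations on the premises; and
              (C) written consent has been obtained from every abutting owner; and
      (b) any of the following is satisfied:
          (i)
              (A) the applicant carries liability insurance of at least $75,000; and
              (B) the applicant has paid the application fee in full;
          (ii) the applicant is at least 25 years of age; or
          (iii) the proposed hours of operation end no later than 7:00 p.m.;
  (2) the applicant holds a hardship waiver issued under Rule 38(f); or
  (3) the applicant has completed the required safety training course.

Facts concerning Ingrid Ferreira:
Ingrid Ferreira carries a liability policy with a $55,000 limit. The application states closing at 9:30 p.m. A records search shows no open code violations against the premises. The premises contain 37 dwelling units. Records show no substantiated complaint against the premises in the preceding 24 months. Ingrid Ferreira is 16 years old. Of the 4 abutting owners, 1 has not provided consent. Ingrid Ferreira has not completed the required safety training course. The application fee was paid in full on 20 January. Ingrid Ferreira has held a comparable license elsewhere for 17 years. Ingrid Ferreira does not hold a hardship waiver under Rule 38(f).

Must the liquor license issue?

(i) no complaint in 24 mo. — holds.
(A) prior license ≥ 8 yr — satisfied.
(B) no code violations — met.
(C) all abutters consent — not met.
(ii) = T AND T AND F = false.
(a) = T OR F = true.
(A) insurance ≥ $75,000 — fails.
(B) fee paid — holds.
(i): F AND T → false.
(ii) age ≥ 25 — fails.
(iii) closes by 7 p.m. — not met.
(b): F OR F OR F → false.
(1): T AND F → false.
(2) hardship waiver — not satisfied.
(3) safety training — fails.
Overall = F OR F OR F = false.

No — denied.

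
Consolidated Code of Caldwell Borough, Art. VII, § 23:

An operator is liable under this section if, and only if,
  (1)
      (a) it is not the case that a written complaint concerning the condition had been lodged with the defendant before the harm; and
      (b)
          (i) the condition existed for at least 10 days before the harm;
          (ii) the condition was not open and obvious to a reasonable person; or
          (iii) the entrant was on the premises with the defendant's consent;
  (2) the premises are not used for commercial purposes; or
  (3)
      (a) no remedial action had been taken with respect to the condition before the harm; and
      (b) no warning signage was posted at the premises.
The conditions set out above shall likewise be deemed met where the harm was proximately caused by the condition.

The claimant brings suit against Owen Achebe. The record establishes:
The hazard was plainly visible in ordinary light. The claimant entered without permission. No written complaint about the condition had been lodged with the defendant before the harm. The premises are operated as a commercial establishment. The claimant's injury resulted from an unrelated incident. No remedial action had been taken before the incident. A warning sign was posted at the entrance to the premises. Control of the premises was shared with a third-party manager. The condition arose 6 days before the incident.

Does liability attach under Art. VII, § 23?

(a) not (complaint lodged) — satisfied.
(i) condition ≥10 days old — not satisfied.
(ii) not open/obvious — not satisfied.
(iii) consent to enter — not satisfied.
So (b) is not satisfied (F OR F OR F).
(1) = T AND F = false.
(2) not (commercial use) — not satisfied.
(a) no remedial action — satisfied.
(b) no signage posted — not met.
So (3) is not satisfied (T AND F).
Overall: F OR F OR F → false.
Exception (proximate cause) — not satisfied.
Result: main false OR exception false → false.

No — not liable.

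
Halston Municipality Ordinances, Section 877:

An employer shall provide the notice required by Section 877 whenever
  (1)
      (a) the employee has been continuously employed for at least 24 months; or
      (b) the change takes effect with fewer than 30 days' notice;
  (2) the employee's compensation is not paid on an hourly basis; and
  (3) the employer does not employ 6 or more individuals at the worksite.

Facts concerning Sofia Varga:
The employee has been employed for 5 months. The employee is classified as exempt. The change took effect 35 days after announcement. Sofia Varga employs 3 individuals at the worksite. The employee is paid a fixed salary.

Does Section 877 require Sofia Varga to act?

(a) tenure ≥ 24 mo. — not met.
(b) < 30 days' notice — fails.
(1) = F OR F = false.
(2) not (hourly-paid) — met.
(3) not (≥ 6 at site) — satisfied.
Overall: F AND T AND T → false.

No — not required.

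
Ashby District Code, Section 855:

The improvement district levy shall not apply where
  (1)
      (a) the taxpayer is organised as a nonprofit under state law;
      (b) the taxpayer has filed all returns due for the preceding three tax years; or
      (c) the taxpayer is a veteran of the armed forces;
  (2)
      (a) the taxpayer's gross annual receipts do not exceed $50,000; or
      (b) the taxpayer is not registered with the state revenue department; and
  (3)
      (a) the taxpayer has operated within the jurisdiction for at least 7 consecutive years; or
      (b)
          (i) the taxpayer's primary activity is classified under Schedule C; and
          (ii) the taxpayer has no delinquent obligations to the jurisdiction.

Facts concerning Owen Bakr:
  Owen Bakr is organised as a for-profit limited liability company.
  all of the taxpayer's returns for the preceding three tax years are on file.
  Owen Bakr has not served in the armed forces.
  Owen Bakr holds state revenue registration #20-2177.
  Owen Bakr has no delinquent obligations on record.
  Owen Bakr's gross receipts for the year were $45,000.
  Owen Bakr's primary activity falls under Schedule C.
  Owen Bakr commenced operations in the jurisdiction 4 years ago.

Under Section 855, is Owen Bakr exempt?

Yes — exempt.

(a) nonprofit — not satisfied.
(b) returns current — holds.
(c) veteran — not satisfied.
So (1) is satisfied (F OR T OR F).
(a) receipts ≤ $50,000 — holds.
(b) not (state-registered) — not satisfied.
So (2) is satisfied (T OR F).
(a) ≥ 7 yrs in jurisdiction — not met.
(i) Schedule C activity — met.
(ii) no delinquency — satisfied.
(b): T AND T → true.
(3): F OR T → true.
Overall = T AND T AND T = true.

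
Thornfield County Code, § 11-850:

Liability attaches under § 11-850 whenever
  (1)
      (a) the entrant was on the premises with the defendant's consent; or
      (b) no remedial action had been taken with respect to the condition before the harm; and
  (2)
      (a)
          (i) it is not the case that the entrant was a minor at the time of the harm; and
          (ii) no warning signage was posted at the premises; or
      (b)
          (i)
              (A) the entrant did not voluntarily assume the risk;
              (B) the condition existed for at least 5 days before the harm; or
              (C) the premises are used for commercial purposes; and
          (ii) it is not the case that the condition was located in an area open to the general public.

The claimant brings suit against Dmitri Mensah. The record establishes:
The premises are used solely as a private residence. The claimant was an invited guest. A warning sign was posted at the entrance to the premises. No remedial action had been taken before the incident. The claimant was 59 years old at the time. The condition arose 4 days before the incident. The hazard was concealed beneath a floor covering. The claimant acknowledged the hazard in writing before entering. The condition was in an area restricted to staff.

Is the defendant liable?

No — not liable.

(a) consent to enter — satisfied.
(b) no remedial action — holds.
So (1) is satisfied (T OR T).
(i) not (entrant a minor) — satisfied.
(ii) no signage posted — not met.
(a) = T AND F = false.
(A) no assumed risk — not satisfied.
(B) condition ≥5 days old — not satisfied.
(C) commercial use — not satisfied.
So (i) is not satisfied (F OR F OR F).
(ii) not (public area) — met.
So (b) is not satisfied (F AND T).
(2) = F OR F = false.
So Overall is not satisfied (T AND F).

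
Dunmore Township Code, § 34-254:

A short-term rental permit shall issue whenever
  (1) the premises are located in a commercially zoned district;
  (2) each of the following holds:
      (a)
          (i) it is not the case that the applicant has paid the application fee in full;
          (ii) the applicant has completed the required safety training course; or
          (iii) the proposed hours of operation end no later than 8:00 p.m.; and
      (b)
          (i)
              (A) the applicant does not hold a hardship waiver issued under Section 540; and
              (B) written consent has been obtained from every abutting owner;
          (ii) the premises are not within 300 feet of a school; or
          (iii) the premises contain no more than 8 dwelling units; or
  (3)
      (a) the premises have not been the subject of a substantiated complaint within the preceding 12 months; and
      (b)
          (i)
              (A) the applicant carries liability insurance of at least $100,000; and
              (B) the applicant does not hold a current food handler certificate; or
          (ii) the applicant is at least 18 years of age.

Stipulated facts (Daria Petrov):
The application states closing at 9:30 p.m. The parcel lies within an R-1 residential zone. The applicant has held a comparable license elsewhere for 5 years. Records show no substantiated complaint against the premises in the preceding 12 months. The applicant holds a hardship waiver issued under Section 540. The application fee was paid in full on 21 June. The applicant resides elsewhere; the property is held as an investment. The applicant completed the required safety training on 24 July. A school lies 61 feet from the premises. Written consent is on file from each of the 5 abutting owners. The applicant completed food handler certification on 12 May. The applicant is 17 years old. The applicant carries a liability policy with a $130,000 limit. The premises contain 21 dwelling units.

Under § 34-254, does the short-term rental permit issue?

(1) commercially zoned — not met.
(i) not (fee paid) — fails.
(ii) safety training — holds.
(iii) closes by 8 p.m. — fails.
(a): F OR T OR F → true.
(A) not (hardship waiver) — fails.
(B) all abutters consent — satisfied.
So (i) is not satisfied (F AND T).
(ii) ≥300 ft from school — not satisfied.
(iii) ≤ 8 units — not satisfied.
So (b) is not satisfied (F OR F OR F).
So (2) is not satisfied (T AND F).
(a) no complaint in 12 mo. — met.
(A) insurance ≥ $100,000 — met.
(B) not (food handler cert.) — fails.
So (i) is not satisfied (T AND F).
(ii) age ≥ 18 — not satisfied.
So (b) is not satisfied (F OR F).
(3) = T AND F = false.
Overall: F OR F OR F → false.

No — denied.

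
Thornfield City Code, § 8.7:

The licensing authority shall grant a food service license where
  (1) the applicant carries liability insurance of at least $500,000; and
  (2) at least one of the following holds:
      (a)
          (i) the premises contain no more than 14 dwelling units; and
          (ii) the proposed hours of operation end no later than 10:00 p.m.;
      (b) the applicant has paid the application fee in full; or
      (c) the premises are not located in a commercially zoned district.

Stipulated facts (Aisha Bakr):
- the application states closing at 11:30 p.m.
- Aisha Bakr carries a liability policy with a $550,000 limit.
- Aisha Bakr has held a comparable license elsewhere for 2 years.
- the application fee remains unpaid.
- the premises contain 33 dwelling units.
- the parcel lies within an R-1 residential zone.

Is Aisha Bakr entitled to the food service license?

Yes — granted.

(1) insurance ≥ $500,000 — holds.
(i) ≤ 14 units — not met.
(ii) closes by 10 p.m. — fails.
(a): F AND F → false.
(b) fee paid — fails.
(c) not (commercially zoned) — holds.
(2) = F OR F OR T = true.
Overall: T AND T → true.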